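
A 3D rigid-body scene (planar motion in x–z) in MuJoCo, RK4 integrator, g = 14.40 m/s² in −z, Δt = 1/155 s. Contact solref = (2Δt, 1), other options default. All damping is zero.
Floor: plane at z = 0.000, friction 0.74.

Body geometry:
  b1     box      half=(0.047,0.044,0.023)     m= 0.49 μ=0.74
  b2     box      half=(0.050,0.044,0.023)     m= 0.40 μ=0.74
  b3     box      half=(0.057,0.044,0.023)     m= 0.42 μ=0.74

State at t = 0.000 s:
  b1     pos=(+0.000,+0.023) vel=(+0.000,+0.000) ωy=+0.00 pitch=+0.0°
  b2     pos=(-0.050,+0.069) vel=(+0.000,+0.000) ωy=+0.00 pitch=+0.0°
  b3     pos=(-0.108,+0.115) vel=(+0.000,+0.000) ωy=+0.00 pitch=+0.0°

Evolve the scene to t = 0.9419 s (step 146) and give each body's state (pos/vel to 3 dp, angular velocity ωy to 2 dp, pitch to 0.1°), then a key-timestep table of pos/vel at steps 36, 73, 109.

State at t = 0.9419 s:
  b1     pos=(+0.001,+0.023) vel=(+0.001,+0.000) ωy=+0.00 pitch=+0.0°
  b2     pos=(-0.068,+0.055) vel=(+0.001,+0.000) ωy=+0.02 pitch=-58.0°
  b3     pos=(-0.142,+0.054) vel=(+0.000,+0.000) ωy=+0.02 pitch=-39.7°

Key-timestep trajectory:
   step    t(s)  b1.x    b1.z    b1.vx   b1.vz   b2.x    b2.z    b2.vx   b2.vz   b3.x    b3.z    b3.vx   b3.vz 
     36  0.2323   +0.000  +0.023  +0.000  +0.000   -0.070  +0.055  +0.082  -0.004   -0.143  +0.055  +0.044  -0.020
     73  0.4710   +0.000  +0.023  +0.001  +0.000   -0.068  +0.055  +0.001  +0.000   -0.142  +0.054  +0.000  +0.000
    109  0.7032   +0.001  +0.023  +0.001  +0.000   -0.068  +0.055  +0.001  +0.000   -0.142  +0.054  +0.000  +0.000


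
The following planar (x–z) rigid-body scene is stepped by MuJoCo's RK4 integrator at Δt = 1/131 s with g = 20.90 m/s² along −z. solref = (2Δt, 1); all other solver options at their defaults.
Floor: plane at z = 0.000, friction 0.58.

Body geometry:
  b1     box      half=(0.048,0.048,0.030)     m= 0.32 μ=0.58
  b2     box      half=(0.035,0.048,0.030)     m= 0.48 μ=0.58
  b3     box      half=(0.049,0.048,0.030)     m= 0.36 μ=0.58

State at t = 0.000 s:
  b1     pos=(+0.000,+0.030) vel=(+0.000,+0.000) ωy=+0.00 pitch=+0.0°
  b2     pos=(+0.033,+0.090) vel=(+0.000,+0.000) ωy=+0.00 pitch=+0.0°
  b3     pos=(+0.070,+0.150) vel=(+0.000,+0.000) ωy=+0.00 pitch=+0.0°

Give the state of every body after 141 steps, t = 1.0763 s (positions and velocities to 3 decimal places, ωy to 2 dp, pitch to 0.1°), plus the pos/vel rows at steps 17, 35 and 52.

State at t = 1.0763 s:
  b1     pos=(+0.000,+0.030) vel=(+0.000,+0.000) ωy=+0.00 pitch=+0.0°
  b2     pos=(+0.033,+0.090) vel=(+0.000,+0.000) ωy=+0.00 pitch=+0.1°
  b3     pos=(+0.176,+0.030) vel=(+0.000,+0.000) ωy=+0.00 pitch=+180.0°

Key-timestep trajectory:
   step    t(s)  b1.x    b1.z    b1.vx   b1.vz   b2.x    b2.z    b2.vx   b2.vz   b3.x    b3.z    b3.vx   b3.vz 
     17  0.1298   +0.000  +0.030  -0.001  +0.000   +0.033  +0.090  -0.004  +0.001   +0.079  +0.148  +0.167  -0.055
     35  0.2672   +0.000  +0.030  +0.000  +0.000   +0.033  +0.090  +0.000  +0.000   +0.121  +0.048  +0.287  -0.366
     52  0.3969   +0.000  +0.030  +0.000  +0.000   +0.033  +0.090  +0.000  +0.000   +0.175  +0.029  +0.476  -0.633


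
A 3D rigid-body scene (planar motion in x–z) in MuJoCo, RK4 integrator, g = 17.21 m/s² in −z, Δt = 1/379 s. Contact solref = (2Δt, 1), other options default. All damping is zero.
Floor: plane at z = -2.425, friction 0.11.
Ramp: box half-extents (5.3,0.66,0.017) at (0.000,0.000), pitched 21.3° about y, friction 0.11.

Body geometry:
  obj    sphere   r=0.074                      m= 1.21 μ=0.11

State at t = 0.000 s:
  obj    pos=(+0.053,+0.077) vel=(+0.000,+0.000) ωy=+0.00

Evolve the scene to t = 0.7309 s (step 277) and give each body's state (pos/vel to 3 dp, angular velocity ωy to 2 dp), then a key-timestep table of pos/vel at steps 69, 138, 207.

State at t = 0.7309 s:
  obj    pos=(+1.170,-0.358) vel=(+3.058,-1.186) ωy=+43.55

Key-timestep trajectory:
   step    t(s)  obj.x    obj.z    obj.vx   obj.vz 
     69  0.1821   +0.122  +0.050  +0.760  -0.302
    138  0.3641   +0.330  -0.031  +1.522  -0.595
    207  0.5462   +0.677  -0.166  +2.285  -0.885


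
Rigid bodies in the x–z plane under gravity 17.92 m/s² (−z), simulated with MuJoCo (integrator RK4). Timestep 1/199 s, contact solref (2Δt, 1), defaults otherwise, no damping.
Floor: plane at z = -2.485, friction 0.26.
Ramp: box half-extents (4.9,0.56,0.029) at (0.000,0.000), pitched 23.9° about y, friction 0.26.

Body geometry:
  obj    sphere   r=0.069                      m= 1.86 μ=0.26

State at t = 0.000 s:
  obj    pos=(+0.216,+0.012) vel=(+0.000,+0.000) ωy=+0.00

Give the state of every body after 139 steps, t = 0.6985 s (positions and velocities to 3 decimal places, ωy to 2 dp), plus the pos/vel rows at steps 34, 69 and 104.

State at t = 0.6985 s:
  obj    pos=(+1.373,-0.501) vel=(+3.312,-1.468) ωy=+52.48

Key-timestep trajectory:
   step    t(s)  obj.x    obj.z    obj.vx   obj.vz 
     34  0.1709   +0.285  -0.019  +0.810  -0.359
     69  0.3467   +0.501  -0.115  +1.644  -0.729
    104  0.5226   +0.863  -0.275  +2.478  -1.098


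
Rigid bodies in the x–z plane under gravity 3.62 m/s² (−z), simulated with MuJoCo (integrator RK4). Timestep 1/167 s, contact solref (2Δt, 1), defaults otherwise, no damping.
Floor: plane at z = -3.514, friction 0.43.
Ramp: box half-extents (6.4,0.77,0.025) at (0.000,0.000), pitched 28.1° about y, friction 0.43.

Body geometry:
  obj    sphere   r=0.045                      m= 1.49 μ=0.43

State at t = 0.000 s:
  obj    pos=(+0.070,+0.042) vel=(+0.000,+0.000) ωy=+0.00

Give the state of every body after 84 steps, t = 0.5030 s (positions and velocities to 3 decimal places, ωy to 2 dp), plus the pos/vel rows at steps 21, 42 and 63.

State at t = 0.5030 s:
  obj    pos=(+0.206,-0.031) vel=(+0.540,-0.289) ωy=+13.61

Key-timestep trajectory:
   step    t(s)  obj.x    obj.z    obj.vx   obj.vz 
     21  0.1257   +0.079  +0.037  +0.135  -0.072
     42  0.2515   +0.104  +0.024  +0.270  -0.144
     63  0.3772   +0.146  +0.001  +0.405  -0.216


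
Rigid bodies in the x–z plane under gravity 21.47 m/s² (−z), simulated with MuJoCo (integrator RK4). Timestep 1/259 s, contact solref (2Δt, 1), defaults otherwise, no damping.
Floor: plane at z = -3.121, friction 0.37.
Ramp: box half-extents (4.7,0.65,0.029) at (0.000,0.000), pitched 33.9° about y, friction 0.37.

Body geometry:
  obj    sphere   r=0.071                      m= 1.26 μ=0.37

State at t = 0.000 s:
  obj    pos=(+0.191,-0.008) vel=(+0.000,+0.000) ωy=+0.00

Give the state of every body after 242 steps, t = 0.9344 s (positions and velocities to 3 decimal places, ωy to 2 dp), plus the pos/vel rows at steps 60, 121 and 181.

State at t = 0.9344 s:
  obj    pos=(+3.290,-2.091) vel=(+6.634,-4.458) ωy=+112.55

Key-timestep trajectory:
   step    t(s)  obj.x    obj.z    obj.vx   obj.vz 
     60  0.2317   +0.382  -0.136  +1.645  -1.105
    121  0.4672   +0.966  -0.529  +3.317  -2.229
    181  0.6988   +1.925  -1.173  +4.962  -3.334


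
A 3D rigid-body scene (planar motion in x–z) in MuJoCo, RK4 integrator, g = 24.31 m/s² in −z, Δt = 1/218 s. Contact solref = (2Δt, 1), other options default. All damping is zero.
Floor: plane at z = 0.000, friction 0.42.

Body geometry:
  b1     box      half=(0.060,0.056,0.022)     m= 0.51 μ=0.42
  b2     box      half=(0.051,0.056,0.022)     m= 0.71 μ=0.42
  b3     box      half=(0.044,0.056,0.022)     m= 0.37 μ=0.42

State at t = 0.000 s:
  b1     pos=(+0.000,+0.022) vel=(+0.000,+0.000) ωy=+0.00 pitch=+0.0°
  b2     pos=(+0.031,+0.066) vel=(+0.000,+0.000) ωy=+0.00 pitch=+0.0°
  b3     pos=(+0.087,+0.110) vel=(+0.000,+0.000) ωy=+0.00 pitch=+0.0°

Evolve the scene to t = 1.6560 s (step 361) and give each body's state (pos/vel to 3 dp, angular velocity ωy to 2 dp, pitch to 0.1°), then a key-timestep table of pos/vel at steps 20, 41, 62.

State at t = 1.6560 s:
  b1     pos=(+0.000,+0.022) vel=(+0.000,+0.000) ωy=+0.00 pitch=+0.0°
  b2     pos=(+0.031,+0.066) vel=(+0.000,+0.000) ωy=+0.00 pitch=+0.0°
  b3     pos=(+0.109,+0.044) vel=(+0.000,+0.000) ωy=+0.00 pitch=+90.0°

Key-timestep trajectory:
   step    t(s)  b1.x    b1.z    b1.vx   b1.vz   b2.x    b2.z    b2.vx   b2.vz   b3.x    b3.z    b3.vx   b3.vz 
     20  0.0917   +0.000  +0.022  +0.000  +0.000   +0.031  +0.066  -0.001  +0.000   +0.097  +0.105  +0.238  -0.235
     41  0.1881   +0.000  +0.022  +0.000  +0.000   +0.031  +0.066  +0.000  +0.000   +0.118  +0.045  -0.069  +0.166
     62  0.2844   +0.000  +0.022  +0.000  +0.000   +0.031  +0.066  +0.000  +0.000   +0.107  +0.045  +0.109  -0.043


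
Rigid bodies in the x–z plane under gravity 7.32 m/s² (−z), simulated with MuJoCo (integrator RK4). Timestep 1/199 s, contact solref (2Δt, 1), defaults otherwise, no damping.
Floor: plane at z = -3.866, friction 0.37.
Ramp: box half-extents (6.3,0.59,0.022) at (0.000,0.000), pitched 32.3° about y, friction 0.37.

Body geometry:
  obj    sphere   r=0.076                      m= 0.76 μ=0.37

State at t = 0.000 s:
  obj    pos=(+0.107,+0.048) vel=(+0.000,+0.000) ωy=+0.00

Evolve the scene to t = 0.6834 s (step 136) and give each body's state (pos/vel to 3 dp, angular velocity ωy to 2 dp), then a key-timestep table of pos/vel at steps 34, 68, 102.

State at t = 0.6834 s:
  obj    pos=(+0.659,-0.300) vel=(+1.614,-1.020) ωy=+25.12

Key-timestep trajectory:
   step    t(s)  obj.x    obj.z    obj.vx   obj.vz 
     34  0.1709   +0.142  +0.026  +0.404  -0.255
     68  0.3417   +0.245  -0.039  +0.807  -0.510
    102  0.5126   +0.417  -0.148  +1.211  -0.765


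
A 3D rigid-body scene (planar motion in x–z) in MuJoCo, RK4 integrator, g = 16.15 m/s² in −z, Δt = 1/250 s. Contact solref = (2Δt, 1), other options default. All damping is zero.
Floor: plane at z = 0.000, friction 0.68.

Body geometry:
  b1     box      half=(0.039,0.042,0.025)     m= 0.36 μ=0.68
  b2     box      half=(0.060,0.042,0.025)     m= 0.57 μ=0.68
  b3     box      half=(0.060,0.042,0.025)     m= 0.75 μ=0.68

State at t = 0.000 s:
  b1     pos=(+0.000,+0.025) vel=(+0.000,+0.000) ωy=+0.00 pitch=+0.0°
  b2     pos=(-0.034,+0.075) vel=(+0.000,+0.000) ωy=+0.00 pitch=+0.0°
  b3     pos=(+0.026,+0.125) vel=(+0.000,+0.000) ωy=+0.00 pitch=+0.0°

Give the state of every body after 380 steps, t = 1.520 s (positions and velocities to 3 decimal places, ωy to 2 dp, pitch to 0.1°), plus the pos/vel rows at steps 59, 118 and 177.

State at t = 1.520 s:
  b1     pos=(+0.000,+0.025) vel=(+0.000,+0.000) ωy=+0.00 pitch=+0.0°
  b2     pos=(-0.034,+0.075) vel=(+0.000,+0.000) ωy=+0.00 pitch=-0.1°
  b3     pos=(+0.070,+0.060) vel=(+0.000,+0.000) ωy=+0.00 pitch=+90.0°

Key-timestep trajectory:
   step    t(s)  b1.x    b1.z    b1.vx   b1.vz   b2.x    b2.z    b2.vx   b2.vz   b3.x    b3.z    b3.vx   b3.vz 
     59  0.2360   +0.000  +0.025  +0.000  +0.000   -0.034  +0.075  +0.000  +0.001   +0.029  +0.125  +0.035  -0.003
    118  0.4720   +0.000  +0.025  +0.000  +0.003   -0.034  +0.075  +0.000  +0.004   +0.075  +0.059  +0.212  -0.062
    177  0.7080   +0.000  +0.025  +0.000  +0.000   -0.034  +0.075  +0.000  +0.000   +0.070  +0.060  +0.188  -0.090


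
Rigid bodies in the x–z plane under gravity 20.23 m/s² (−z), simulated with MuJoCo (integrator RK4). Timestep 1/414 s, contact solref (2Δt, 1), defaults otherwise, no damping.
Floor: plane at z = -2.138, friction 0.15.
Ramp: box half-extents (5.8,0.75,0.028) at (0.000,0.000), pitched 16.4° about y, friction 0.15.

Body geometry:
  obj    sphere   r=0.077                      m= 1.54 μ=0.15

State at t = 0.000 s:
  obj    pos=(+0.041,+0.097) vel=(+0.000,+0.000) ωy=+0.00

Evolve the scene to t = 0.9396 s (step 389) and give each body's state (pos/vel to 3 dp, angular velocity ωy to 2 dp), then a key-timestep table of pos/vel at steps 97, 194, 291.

State at t = 0.9396 s:
  obj    pos=(+1.769,-0.411) vel=(+3.678,-1.082) ωy=+49.78

Key-timestep trajectory:
   step    t(s)  obj.x    obj.z    obj.vx   obj.vz 
     97  0.2343   +0.149  +0.066  +0.917  -0.270
    194  0.4686   +0.471  -0.029  +1.834  -0.540
    291  0.7029   +1.008  -0.187  +2.751  -0.810


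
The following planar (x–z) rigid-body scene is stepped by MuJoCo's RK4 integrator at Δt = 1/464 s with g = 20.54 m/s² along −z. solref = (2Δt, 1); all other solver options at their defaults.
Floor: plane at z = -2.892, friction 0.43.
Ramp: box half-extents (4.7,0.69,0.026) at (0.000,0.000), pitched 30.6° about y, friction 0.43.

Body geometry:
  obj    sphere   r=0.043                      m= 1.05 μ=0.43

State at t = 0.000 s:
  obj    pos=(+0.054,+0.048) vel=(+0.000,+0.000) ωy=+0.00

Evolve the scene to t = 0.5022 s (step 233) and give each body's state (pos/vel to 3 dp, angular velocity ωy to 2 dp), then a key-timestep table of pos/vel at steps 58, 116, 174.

State at t = 0.5022 s:
  obj    pos=(+0.865,-0.431) vel=(+3.228,-1.909) ωy=+87.20

Key-timestep trajectory:
   step    t(s)  obj.x    obj.z    obj.vx   obj.vz 
     58  0.1250   +0.104  +0.018  +0.804  -0.475
    116  0.2500   +0.255  -0.071  +1.607  -0.950
    174  0.3750   +0.506  -0.219  +2.411  -1.426


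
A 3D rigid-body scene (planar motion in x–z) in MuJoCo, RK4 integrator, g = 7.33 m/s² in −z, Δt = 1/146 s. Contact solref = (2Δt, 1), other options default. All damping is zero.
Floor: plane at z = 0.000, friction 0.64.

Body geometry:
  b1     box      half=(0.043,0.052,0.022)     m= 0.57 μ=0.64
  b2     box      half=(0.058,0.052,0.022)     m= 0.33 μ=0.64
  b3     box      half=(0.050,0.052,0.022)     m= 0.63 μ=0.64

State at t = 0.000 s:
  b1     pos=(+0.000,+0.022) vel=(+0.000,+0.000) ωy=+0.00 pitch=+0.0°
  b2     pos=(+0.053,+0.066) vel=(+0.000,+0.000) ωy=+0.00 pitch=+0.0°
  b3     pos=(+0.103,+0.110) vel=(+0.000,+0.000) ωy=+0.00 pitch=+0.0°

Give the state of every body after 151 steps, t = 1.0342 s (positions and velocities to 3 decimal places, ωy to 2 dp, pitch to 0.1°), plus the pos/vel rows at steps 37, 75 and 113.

State at t = 1.0342 s:
  b1     pos=(+0.000,+0.022) vel=(+0.000,+0.000) ωy=+0.00 pitch=+0.0°
  b2     pos=(+0.063,+0.055) vel=(+0.000,+0.000) ωy=+0.00 pitch=+42.1°
  b3     pos=(+0.135,+0.050) vel=(+0.000,-0.001) ωy=-0.03 pitch=+42.4°

Key-timestep trajectory:
   step    t(s)  b1.x    b1.z    b1.vx   b1.vz   b2.x    b2.z    b2.vx   b2.vz   b3.x    b3.z    b3.vx   b3.vz 
     37  0.2534   +0.000  +0.022  +0.000  +0.000   +0.064  +0.055  -0.099  -0.047   +0.138  +0.052  -0.029  +0.002
     75  0.5137   +0.000  +0.022  +0.000  +0.000   +0.063  +0.055  +0.000  +0.000   +0.135  +0.050  +0.000  +0.000
    113  0.7740   +0.000  +0.022  +0.000  +0.000   +0.063  +0.055  +0.000  +0.000   +0.135  +0.050  +0.000  -0.001


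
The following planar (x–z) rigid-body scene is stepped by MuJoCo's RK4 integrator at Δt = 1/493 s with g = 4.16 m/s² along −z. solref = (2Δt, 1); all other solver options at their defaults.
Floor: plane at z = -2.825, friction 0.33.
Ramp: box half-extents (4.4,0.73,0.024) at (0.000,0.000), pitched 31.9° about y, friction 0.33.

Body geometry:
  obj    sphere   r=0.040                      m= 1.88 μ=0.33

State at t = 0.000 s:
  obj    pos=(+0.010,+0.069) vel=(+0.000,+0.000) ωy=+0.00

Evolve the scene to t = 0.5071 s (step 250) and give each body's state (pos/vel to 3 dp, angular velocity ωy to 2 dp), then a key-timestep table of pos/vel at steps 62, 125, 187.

State at t = 0.5071 s:
  obj    pos=(+0.181,-0.038) vel=(+0.676,-0.421) ωy=+19.90

Key-timestep trajectory:
   step    t(s)  obj.x    obj.z    obj.vx   obj.vz 
     62  0.1258   +0.021  +0.063  +0.168  -0.104
    125  0.2535   +0.053  +0.042  +0.338  -0.210
    187  0.3793   +0.106  +0.009  +0.506  -0.315


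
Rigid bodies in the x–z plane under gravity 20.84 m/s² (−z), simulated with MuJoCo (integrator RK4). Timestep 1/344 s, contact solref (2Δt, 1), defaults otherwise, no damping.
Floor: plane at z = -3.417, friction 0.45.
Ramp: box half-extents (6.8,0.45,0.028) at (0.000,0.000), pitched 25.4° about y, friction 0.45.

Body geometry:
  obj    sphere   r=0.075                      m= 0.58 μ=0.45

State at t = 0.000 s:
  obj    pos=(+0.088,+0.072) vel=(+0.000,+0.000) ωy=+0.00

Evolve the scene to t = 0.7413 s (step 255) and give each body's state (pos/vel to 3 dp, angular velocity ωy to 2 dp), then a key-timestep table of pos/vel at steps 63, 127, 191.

State at t = 0.7413 s:
  obj    pos=(+1.673,-0.680) vel=(+4.276,-2.030) ωy=+63.10

Key-timestep trajectory:
   step    t(s)  obj.x    obj.z    obj.vx   obj.vz 
     63  0.1831   +0.185  +0.026  +1.056  -0.502
    127  0.3692   +0.481  -0.114  +2.130  -1.011
    191  0.5552   +0.977  -0.350  +3.203  -1.521


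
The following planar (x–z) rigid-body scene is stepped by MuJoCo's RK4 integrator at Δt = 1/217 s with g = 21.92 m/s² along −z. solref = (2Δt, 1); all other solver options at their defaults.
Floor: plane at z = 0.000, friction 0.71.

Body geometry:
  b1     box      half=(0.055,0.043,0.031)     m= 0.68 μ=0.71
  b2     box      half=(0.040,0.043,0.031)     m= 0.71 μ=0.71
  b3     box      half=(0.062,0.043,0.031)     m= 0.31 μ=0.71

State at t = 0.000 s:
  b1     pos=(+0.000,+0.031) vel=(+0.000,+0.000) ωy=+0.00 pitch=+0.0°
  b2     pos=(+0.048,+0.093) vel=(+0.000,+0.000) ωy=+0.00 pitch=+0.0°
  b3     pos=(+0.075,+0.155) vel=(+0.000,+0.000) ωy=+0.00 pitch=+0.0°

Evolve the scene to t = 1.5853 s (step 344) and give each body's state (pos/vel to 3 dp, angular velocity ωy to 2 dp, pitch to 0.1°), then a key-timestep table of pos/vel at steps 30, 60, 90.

State at t = 1.5853 s:
  b1     pos=(+0.000,+0.031) vel=(+0.000,+0.000) ωy=+0.00 pitch=+0.0°
  b2     pos=(+0.092,+0.040) vel=(+0.000,+0.000) ωy=+0.00 pitch=+90.0°
  b3     pos=(+0.281,+0.031) vel=(+0.000,+0.000) ωy=+0.00 pitch=+180.0°

Key-timestep trajectory:
   step    t(s)  b1.x    b1.z    b1.vx   b1.vz   b2.x    b2.z    b2.vx   b2.vz   b3.x    b3.z    b3.vx   b3.vz 
     30  0.1382   +0.000  +0.031  +0.000  +0.000   +0.052  +0.093  +0.068  +0.007   +0.086  +0.152  +0.193  -0.065
     60  0.2765   +0.000  +0.031  +0.000  +0.001   +0.081  +0.080  +0.378  -0.586   +0.152  +0.085  +0.676  -1.475
     90  0.4147   +0.000  +0.031  +0.000  +0.000   +0.092  +0.040  +0.000  +0.000   +0.243  +0.063  +0.661  -0.285


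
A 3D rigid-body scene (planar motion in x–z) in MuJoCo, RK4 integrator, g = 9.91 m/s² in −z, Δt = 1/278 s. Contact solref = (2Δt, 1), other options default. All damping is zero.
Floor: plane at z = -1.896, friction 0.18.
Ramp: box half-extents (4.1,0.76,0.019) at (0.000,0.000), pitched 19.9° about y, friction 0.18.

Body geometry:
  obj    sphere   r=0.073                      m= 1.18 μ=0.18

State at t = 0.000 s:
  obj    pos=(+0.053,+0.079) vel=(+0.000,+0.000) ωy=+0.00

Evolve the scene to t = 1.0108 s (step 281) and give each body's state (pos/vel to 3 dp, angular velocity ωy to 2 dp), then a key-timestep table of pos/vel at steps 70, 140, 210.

State at t = 1.0108 s:
  obj    pos=(+1.210,-0.340) vel=(+2.290,-0.829) ωy=+33.36

Key-timestep trajectory:
   step    t(s)  obj.x    obj.z    obj.vx   obj.vz 
     70  0.2518   +0.125  +0.053  +0.571  -0.207
    140  0.5036   +0.340  -0.025  +1.141  -0.413
    210  0.7554   +0.699  -0.155  +1.711  -0.620


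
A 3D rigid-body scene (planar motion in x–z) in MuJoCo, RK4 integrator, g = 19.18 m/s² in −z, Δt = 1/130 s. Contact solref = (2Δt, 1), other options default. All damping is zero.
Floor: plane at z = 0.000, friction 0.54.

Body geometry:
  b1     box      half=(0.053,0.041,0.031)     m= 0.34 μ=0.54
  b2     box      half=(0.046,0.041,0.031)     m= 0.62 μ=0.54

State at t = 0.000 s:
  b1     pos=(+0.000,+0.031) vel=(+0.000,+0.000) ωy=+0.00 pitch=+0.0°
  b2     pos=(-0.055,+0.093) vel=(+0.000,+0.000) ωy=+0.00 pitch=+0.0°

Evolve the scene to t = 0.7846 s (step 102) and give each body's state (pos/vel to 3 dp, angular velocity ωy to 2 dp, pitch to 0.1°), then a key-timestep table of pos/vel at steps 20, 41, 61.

State at t = 0.7846 s:
  b1     pos=(+0.000,+0.031) vel=(+0.000,+0.000) ωy=+0.00 pitch=+0.0°
  b2     pos=(-0.098,+0.046) vel=(+0.000,+0.000) ωy=+0.00 pitch=-90.0°

Key-timestep trajectory:
   step    t(s)  b1.x    b1.z    b1.vx   b1.vz   b2.x    b2.z    b2.vx   b2.vz 
     20  0.1538   +0.000  +0.031  +0.001  +0.000   -0.067  +0.090  -0.220  -0.110
     41  0.3154   +0.000  +0.031  +0.000  +0.000   -0.115  +0.053  -0.083  +0.056
     61  0.4692   +0.000  +0.031  +0.000  +0.000   -0.094  +0.046  +0.001  +0.072


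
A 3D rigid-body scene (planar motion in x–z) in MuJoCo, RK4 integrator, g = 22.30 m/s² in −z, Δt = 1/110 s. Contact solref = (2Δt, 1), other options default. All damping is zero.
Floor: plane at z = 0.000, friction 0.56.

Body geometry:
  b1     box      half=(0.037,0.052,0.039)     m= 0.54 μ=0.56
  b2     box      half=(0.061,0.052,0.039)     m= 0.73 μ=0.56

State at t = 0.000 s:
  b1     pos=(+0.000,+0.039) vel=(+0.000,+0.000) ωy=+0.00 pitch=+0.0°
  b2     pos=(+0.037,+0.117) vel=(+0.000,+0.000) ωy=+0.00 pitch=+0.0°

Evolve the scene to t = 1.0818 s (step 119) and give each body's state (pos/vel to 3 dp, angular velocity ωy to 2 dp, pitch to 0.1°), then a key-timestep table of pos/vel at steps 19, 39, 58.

State at t = 1.0818 s:
  b1     pos=(+0.000,+0.039) vel=(+0.000,+0.000) ωy=+0.00 pitch=+0.0°
  b2     pos=(+0.093,+0.061) vel=(+0.000,+0.000) ωy=+0.00 pitch=+90.0°

Key-timestep trajectory:
   step    t(s)  b1.x    b1.z    b1.vx   b1.vz   b2.x    b2.z    b2.vx   b2.vz 
     19  0.1727   +0.000  +0.039  +0.000  +0.000   +0.038  +0.117  +0.022  -0.001
     39  0.3545   +0.000  +0.039  -0.002  +0.000   +0.062  +0.108  +0.353  -0.252
     58  0.5273   +0.000  +0.039  +0.000  +0.000   +0.092  +0.060  -0.292  -0.135


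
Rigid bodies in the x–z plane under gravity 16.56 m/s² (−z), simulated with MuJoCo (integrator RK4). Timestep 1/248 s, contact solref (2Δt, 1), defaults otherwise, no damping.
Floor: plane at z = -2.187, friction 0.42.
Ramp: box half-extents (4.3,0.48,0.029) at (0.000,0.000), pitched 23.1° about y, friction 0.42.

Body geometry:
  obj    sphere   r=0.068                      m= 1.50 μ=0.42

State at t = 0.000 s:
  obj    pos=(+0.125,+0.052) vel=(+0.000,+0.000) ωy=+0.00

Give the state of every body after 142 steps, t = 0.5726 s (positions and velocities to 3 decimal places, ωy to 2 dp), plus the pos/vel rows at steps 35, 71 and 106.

State at t = 0.5726 s:
  obj    pos=(+0.825,-0.246) vel=(+2.444,-1.043) ωy=+39.07

Key-timestep trajectory:
   step    t(s)  obj.x    obj.z    obj.vx   obj.vz 
     35  0.1411   +0.168  +0.034  +0.603  -0.257
     71  0.2863   +0.300  -0.023  +1.222  -0.521
    106  0.4274   +0.515  -0.114  +1.825  -0.778


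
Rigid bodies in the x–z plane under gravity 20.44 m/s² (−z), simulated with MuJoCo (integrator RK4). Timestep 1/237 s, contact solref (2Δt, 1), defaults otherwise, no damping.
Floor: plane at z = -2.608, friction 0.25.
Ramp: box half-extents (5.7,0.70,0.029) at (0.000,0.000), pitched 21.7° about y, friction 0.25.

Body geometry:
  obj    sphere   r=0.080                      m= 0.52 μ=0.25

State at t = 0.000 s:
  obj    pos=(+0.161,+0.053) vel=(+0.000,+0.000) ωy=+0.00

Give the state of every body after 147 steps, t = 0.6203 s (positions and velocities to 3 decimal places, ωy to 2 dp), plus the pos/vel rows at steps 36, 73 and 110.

State at t = 0.6203 s:
  obj    pos=(+1.126,-0.331) vel=(+3.111,-1.238) ωy=+41.84

Key-timestep trajectory:
   step    t(s)  obj.x    obj.z    obj.vx   obj.vz 
     36  0.1519   +0.219  +0.030  +0.762  -0.303
     73  0.3080   +0.399  -0.042  +1.545  -0.615
    110  0.4641   +0.701  -0.162  +2.328  -0.926


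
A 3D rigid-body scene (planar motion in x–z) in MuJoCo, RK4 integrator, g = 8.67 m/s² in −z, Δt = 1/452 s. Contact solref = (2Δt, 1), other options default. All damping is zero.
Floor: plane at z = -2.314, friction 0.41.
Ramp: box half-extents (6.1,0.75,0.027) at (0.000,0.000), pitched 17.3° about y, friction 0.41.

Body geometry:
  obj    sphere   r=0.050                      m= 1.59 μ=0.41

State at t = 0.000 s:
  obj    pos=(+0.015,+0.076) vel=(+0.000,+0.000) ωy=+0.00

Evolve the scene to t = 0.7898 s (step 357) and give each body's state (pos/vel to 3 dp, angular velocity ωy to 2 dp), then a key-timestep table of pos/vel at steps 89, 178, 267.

State at t = 0.7898 s:
  obj    pos=(+0.563,-0.095) vel=(+1.389,-0.433) ωy=+29.09

Key-timestep trajectory:
   step    t(s)  obj.x    obj.z    obj.vx   obj.vz 
     89  0.1969   +0.049  +0.065  +0.346  -0.108
    178  0.3938   +0.151  +0.034  +0.692  -0.216
    267  0.5907   +0.322  -0.020  +1.039  -0.324


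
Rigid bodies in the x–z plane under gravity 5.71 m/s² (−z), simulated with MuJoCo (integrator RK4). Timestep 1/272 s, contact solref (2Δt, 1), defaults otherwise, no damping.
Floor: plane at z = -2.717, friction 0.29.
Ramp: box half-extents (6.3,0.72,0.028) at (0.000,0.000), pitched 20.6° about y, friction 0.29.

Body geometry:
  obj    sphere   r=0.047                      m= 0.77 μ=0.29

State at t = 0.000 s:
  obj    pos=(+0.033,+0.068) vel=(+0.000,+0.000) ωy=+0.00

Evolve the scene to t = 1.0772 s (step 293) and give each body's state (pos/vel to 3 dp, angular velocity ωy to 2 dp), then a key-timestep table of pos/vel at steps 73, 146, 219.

State at t = 1.0772 s:
  obj    pos=(+0.812,-0.225) vel=(+1.447,-0.544) ωy=+32.89

Key-timestep trajectory:
   step    t(s)  obj.x    obj.z    obj.vx   obj.vz 
     73  0.2684   +0.081  +0.050  +0.361  -0.136
    146  0.5368   +0.226  -0.005  +0.721  -0.271
    219  0.8051   +0.468  -0.096  +1.082  -0.407


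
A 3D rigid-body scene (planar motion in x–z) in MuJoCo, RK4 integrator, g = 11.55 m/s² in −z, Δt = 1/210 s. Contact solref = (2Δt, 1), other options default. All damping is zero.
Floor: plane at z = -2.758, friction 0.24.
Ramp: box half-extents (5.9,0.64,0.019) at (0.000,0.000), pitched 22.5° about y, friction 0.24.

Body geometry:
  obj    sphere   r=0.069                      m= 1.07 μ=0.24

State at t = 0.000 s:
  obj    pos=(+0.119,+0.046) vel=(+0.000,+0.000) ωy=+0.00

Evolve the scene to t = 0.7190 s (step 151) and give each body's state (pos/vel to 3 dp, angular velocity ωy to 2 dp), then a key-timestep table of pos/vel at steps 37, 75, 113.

State at t = 0.7190 s:
  obj    pos=(+0.873,-0.266) vel=(+2.097,-0.869) ωy=+32.89

Key-timestep trajectory:
   step    t(s)  obj.x    obj.z    obj.vx   obj.vz 
     37  0.1762   +0.164  +0.027  +0.514  -0.213
     75  0.3571   +0.305  -0.031  +1.042  -0.432
    113  0.5381   +0.541  -0.129  +1.570  -0.650


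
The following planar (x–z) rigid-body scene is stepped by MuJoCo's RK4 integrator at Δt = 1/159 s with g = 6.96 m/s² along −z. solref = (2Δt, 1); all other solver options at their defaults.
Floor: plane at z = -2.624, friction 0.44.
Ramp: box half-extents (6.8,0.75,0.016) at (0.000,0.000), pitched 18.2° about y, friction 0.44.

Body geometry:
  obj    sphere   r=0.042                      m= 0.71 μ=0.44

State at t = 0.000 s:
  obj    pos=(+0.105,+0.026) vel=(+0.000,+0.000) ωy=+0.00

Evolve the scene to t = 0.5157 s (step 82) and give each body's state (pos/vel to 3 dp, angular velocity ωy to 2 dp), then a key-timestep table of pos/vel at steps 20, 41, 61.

State at t = 0.5157 s:
  obj    pos=(+0.301,-0.038) vel=(+0.761,-0.250) ωy=+19.06

Key-timestep trajectory:
   step    t(s)  obj.x    obj.z    obj.vx   obj.vz 
     20  0.1258   +0.117  +0.023  +0.186  -0.061
     41  0.2579   +0.154  +0.010  +0.380  -0.125
     61  0.3836   +0.214  -0.009  +0.566  -0.186


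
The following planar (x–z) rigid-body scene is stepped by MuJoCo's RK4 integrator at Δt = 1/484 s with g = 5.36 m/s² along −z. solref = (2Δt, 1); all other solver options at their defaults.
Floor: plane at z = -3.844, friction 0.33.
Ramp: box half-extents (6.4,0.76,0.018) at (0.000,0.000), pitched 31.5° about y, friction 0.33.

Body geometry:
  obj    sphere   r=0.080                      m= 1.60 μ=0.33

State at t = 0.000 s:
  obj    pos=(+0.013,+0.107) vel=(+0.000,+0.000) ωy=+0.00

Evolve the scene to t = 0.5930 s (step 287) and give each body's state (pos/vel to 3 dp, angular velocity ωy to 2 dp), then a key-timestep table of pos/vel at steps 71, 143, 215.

State at t = 0.5930 s:
  obj    pos=(+0.313,-0.077) vel=(+1.011,-0.620) ωy=+14.83

Key-timestep trajectory:
   step    t(s)  obj.x    obj.z    obj.vx   obj.vz 
     71  0.1467   +0.031  +0.096  +0.250  -0.153
    143  0.2955   +0.087  +0.061  +0.504  -0.309
    215  0.4442   +0.181  +0.004  +0.758  -0.464


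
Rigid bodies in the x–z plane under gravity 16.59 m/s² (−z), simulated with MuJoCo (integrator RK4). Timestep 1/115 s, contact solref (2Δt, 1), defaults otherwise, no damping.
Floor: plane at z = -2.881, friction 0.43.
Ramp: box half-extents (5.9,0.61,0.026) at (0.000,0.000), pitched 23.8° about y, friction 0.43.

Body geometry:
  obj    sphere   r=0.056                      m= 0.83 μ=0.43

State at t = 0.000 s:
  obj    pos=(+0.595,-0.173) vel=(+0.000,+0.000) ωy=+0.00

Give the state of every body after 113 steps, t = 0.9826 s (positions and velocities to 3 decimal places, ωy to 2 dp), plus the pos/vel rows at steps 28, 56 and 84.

State at t = 0.9826 s:
  obj    pos=(+2.707,-1.104) vel=(+4.299,-1.896) ωy=+83.90

Key-timestep trajectory:
   step    t(s)  obj.x    obj.z    obj.vx   obj.vz 
     28  0.2435   +0.725  -0.230  +1.065  -0.470
     56  0.4870   +1.114  -0.402  +2.130  -0.940
     84  0.7304   +1.762  -0.688  +3.195  -1.409


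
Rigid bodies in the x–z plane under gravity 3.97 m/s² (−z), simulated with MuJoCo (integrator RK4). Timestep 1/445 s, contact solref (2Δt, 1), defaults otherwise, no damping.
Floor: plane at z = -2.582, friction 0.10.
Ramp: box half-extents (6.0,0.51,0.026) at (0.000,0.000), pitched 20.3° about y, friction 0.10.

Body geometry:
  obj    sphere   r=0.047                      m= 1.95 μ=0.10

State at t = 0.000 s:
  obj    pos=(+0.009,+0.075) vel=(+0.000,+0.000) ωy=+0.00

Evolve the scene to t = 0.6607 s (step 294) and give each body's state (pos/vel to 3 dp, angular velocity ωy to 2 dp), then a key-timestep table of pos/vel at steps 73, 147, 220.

State at t = 0.6607 s:
  obj    pos=(+0.215,-0.002) vel=(+0.624,-0.228) ωy=+13.06

Key-timestep trajectory:
   step    t(s)  obj.x    obj.z    obj.vx   obj.vz 
     73  0.1640   +0.022  +0.070  +0.156  -0.056
    147  0.3303   +0.061  +0.055  +0.311  -0.118
    220  0.4944   +0.124  +0.032  +0.466  -0.174


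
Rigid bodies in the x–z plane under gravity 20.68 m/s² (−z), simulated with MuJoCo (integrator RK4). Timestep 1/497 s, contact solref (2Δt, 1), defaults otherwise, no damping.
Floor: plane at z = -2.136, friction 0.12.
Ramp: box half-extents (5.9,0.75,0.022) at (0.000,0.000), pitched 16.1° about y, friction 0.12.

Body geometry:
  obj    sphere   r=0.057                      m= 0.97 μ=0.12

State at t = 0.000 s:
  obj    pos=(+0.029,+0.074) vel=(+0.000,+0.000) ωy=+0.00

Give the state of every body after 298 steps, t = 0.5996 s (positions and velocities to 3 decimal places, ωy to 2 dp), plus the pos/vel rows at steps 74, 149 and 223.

State at t = 0.5996 s:
  obj    pos=(+0.737,-0.130) vel=(+2.360,-0.681) ωy=+43.08

Key-timestep trajectory:
   step    t(s)  obj.x    obj.z    obj.vx   obj.vz 
     74  0.1489   +0.073  +0.061  +0.586  -0.169
    149  0.2998   +0.206  +0.023  +1.180  -0.341
    223  0.4487   +0.425  -0.041  +1.766  -0.510


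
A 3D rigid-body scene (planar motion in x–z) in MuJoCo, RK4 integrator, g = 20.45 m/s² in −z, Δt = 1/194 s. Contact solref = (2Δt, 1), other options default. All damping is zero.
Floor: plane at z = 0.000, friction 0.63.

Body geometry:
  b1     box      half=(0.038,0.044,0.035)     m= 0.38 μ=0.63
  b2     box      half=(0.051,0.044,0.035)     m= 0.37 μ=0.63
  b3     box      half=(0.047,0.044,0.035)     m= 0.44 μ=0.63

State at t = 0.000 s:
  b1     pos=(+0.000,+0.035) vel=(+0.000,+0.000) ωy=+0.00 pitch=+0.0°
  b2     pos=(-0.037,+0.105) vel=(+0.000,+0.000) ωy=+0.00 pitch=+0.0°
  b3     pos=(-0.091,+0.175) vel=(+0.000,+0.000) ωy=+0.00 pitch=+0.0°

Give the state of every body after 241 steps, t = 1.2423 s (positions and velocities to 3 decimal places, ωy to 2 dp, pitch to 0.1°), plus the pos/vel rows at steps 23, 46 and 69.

State at t = 1.2423 s:
  b1     pos=(+0.000,+0.035) vel=(+0.000,+0.000) ωy=+0.00 pitch=+0.0°
  b2     pos=(-0.083,+0.051) vel=(+0.000,+0.000) ωy=+0.00 pitch=-90.0°
  b3     pos=(-0.284,+0.035) vel=(+0.000,+0.000) ωy=+0.00 pitch=+180.0°

Key-timestep trajectory:
   step    t(s)  b1.x    b1.z    b1.vx   b1.vz   b2.x    b2.z    b2.vx   b2.vz   b3.x    b3.z    b3.vx   b3.vz 
     23  0.1186   +0.000  +0.035  +0.001  +0.001   -0.054  +0.101  -0.316  -0.197   -0.137  +0.134  -0.693  -0.995
     46  0.2371   +0.000  +0.035  +0.000  +0.000   -0.088  +0.053  +0.056  +0.048   -0.219  +0.056  -0.408  +0.193
     69  0.3557   +0.000  +0.035  +0.000  +0.000   -0.083  +0.051  +0.004  +0.007   -0.267  +0.049  -0.553  -0.335


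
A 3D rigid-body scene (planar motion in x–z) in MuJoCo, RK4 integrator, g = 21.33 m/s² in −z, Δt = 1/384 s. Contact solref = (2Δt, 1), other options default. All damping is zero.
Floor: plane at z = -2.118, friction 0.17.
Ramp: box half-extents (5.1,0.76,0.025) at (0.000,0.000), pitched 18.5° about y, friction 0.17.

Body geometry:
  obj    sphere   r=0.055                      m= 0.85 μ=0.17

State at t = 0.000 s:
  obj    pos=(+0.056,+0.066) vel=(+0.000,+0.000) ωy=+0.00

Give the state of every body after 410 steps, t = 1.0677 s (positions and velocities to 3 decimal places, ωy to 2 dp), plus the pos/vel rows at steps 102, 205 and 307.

State at t = 1.0677 s:
  obj    pos=(+2.669,-0.809) vel=(+4.895,-1.638) ωy=+93.84

Key-timestep trajectory:
   step    t(s)  obj.x    obj.z    obj.vx   obj.vz 
    102  0.2656   +0.218  +0.012  +1.218  -0.408
    205  0.5339   +0.709  -0.153  +2.448  -0.819
    307  0.7995   +1.521  -0.425  +3.665  -1.226


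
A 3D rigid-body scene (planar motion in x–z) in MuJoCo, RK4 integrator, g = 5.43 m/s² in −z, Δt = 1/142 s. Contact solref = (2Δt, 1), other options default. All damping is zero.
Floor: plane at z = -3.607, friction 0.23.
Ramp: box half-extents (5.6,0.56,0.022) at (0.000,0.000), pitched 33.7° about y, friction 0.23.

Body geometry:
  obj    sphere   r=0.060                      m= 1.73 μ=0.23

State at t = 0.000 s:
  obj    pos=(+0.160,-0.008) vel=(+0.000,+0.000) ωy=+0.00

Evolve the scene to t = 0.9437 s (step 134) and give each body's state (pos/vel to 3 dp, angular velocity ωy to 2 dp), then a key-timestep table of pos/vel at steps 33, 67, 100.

State at t = 0.9437 s:
  obj    pos=(+0.957,-0.540) vel=(+1.690,-1.127) ωy=+33.83

Key-timestep trajectory:
   step    t(s)  obj.x    obj.z    obj.vx   obj.vz 
     33  0.2324   +0.208  -0.040  +0.416  -0.278
     67  0.4718   +0.359  -0.141  +0.845  -0.564
    100  0.7042   +0.604  -0.304  +1.261  -0.841


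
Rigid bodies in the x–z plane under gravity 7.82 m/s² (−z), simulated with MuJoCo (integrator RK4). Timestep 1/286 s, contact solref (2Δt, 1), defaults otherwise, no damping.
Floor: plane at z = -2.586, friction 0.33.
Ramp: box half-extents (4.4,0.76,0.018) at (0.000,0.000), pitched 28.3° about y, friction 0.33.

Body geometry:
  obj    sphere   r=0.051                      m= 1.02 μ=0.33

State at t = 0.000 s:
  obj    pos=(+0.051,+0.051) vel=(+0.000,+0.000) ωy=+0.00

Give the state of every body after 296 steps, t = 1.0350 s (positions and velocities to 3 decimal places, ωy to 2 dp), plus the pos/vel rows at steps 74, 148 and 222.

State at t = 1.0350 s:
  obj    pos=(+1.300,-0.622) vel=(+2.413,-1.299) ωy=+53.73

Key-timestep trajectory:
   step    t(s)  obj.x    obj.z    obj.vx   obj.vz 
     74  0.2587   +0.129  +0.009  +0.603  -0.325
    148  0.5175   +0.363  -0.117  +1.207  -0.650
    222  0.7762   +0.753  -0.327  +1.810  -0.975


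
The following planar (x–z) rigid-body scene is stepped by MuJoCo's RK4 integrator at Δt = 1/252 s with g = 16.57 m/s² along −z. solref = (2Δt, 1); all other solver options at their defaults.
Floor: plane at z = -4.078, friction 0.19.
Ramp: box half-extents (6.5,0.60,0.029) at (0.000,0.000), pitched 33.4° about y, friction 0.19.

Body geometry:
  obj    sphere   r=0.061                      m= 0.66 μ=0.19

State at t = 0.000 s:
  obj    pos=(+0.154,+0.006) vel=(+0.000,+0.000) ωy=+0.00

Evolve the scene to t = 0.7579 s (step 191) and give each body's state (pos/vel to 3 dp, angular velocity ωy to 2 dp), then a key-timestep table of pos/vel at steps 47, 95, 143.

State at t = 0.7579 s:
  obj    pos=(+1.717,-1.024) vel=(+4.123,-2.719) ωy=+80.93

Key-timestep trajectory:
   step    t(s)  obj.x    obj.z    obj.vx   obj.vz 
     47  0.1865   +0.249  -0.056  +1.015  -0.669
     95  0.3770   +0.541  -0.249  +2.051  -1.352
    143  0.5675   +1.030  -0.571  +3.087  -2.036


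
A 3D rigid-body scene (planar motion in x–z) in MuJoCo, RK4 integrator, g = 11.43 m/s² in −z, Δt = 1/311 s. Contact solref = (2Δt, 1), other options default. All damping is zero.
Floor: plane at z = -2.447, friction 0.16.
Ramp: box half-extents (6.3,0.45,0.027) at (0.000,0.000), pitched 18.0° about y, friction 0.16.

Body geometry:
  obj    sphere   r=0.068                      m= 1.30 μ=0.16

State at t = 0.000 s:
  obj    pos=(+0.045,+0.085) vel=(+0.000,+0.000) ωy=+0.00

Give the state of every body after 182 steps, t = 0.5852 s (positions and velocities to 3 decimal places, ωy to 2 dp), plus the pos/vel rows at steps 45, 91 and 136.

State at t = 0.5852 s:
  obj    pos=(+0.456,-0.048) vel=(+1.404,-0.456) ωy=+21.71

Key-timestep trajectory:
   step    t(s)  obj.x    obj.z    obj.vx   obj.vz 
     45  0.1447   +0.070  +0.077  +0.347  -0.113
     91  0.2926   +0.148  +0.052  +0.702  -0.228
    136  0.4373   +0.275  +0.011  +1.049  -0.341


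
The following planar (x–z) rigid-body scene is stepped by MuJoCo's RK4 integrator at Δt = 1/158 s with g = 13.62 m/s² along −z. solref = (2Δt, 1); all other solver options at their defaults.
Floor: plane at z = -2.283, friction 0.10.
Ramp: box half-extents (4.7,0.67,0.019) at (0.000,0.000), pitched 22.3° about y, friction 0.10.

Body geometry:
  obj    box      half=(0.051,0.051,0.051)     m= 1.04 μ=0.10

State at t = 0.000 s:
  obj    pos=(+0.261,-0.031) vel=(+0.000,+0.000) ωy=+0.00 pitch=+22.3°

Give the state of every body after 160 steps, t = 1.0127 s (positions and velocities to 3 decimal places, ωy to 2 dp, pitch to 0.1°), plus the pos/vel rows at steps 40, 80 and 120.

State at t = 1.0127 s:
  obj    pos=(+2.115,-0.791) vel=(+3.676,-1.452) ωy=+0.00 pitch=+22.3°

Key-timestep trajectory:
   step    t(s)  obj.x    obj.z    obj.vx   obj.vz 
     40  0.2532   +0.377  -0.079  +0.915  -0.376
     80  0.5063   +0.724  -0.221  +1.838  -0.727
    120  0.7595   +1.304  -0.458  +2.754  -1.099


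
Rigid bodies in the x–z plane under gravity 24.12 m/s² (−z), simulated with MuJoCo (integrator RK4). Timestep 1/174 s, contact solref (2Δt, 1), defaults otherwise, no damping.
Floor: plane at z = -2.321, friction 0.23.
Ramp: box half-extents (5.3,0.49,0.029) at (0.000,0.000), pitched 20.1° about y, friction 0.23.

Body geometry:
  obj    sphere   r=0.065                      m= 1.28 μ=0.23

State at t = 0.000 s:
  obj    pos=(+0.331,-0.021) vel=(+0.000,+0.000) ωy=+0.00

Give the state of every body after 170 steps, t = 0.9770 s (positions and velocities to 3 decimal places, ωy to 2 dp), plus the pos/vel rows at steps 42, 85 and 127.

State at t = 0.9770 s:
  obj    pos=(+2.985,-0.992) vel=(+5.432,-1.988) ωy=+88.98

Key-timestep trajectory:
   step    t(s)  obj.x    obj.z    obj.vx   obj.vz 
     42  0.2414   +0.493  -0.080  +1.342  -0.491
     85  0.4885   +0.995  -0.264  +2.716  -0.994
    127  0.7299   +1.812  -0.563  +4.058  -1.485


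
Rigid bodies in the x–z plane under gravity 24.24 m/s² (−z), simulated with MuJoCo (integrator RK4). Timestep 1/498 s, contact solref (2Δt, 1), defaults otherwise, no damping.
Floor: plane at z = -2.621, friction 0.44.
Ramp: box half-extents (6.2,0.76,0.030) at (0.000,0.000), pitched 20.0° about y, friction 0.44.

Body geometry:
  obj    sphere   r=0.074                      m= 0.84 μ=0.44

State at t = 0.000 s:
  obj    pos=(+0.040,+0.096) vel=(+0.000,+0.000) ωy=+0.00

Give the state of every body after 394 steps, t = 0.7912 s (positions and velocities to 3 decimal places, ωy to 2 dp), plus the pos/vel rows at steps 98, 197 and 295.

State at t = 0.7912 s:
  obj    pos=(+1.782,-0.538) vel=(+4.403,-1.602) ωy=+63.31

Key-timestep trajectory:
   step    t(s)  obj.x    obj.z    obj.vx   obj.vz 
     98  0.1968   +0.148  +0.057  +1.095  -0.399
    197  0.3956   +0.475  -0.062  +2.201  -0.801
    295  0.5924   +1.016  -0.259  +3.296  -1.200
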